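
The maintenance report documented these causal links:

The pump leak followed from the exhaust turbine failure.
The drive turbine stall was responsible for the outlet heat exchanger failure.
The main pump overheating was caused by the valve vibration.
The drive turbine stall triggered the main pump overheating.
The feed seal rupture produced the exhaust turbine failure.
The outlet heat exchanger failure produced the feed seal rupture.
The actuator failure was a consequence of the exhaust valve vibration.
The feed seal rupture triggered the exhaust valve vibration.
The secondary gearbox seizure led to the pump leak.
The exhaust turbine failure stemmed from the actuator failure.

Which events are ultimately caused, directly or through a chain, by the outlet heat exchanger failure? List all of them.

the actuator failure, the exhaust turbine failure, the exhaust valve vibration, the feed seal rupture, the pump leak

Direct effects: the feed seal rupture.
2 steps out: the exhaust valve vibration, the exhaust turbine failure.
3 steps out: the actuator failure, the pump leak.
Not reachable from it: the drive turbine stall, the secondary gearbox seizure, the valve vibration, the main pump overheating.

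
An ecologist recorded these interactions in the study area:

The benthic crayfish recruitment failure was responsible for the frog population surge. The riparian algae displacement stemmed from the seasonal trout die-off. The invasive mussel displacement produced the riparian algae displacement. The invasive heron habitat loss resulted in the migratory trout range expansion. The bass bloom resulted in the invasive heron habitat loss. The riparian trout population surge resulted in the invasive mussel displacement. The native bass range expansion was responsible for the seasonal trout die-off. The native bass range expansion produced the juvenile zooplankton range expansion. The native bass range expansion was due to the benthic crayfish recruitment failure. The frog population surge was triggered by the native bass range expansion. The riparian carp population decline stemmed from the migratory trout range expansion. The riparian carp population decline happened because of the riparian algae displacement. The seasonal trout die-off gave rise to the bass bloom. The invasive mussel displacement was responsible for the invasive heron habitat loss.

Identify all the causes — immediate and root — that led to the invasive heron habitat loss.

Immediate causes of the invasive heron habitat loss: the invasive mussel displacement, the bass bloom.
Further upstream: the benthic crayfish recruitment failure, the native bass range expansion, the riparian trout population surge, the seasonal trout die-off.

the bass bloom, the benthic crayfish recruitment failure, the invasive mussel displacement, the native bass range expansion, the riparian trout population surge, the seasonal trout die-off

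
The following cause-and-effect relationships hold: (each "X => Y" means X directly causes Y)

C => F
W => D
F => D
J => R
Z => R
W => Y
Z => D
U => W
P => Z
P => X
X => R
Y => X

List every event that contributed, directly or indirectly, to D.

C, F, P, U, W, Z

Immediate causes of D: W, Z, F.
Further upstream: U, C, P.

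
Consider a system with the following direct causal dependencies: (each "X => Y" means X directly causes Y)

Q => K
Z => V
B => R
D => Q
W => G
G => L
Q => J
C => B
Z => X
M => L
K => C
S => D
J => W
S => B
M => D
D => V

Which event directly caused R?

Upstream contributors include M, S, D, Q, K, C, but only B feeds directly into R.

B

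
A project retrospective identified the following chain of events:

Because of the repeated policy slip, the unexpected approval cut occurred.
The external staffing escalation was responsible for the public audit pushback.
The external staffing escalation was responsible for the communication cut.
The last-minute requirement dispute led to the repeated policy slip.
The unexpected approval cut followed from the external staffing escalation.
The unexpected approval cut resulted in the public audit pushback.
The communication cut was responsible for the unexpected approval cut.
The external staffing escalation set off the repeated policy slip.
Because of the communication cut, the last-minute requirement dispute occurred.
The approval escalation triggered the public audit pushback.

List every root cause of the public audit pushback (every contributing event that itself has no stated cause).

the approval escalation, the external staffing escalation

Tracing upstream from the public audit pushback: the public audit pushback ← the approval escalation.
A separate upstream branch: the public audit pushback ← the external staffing escalation.
Each of those chain origins has no stated cause.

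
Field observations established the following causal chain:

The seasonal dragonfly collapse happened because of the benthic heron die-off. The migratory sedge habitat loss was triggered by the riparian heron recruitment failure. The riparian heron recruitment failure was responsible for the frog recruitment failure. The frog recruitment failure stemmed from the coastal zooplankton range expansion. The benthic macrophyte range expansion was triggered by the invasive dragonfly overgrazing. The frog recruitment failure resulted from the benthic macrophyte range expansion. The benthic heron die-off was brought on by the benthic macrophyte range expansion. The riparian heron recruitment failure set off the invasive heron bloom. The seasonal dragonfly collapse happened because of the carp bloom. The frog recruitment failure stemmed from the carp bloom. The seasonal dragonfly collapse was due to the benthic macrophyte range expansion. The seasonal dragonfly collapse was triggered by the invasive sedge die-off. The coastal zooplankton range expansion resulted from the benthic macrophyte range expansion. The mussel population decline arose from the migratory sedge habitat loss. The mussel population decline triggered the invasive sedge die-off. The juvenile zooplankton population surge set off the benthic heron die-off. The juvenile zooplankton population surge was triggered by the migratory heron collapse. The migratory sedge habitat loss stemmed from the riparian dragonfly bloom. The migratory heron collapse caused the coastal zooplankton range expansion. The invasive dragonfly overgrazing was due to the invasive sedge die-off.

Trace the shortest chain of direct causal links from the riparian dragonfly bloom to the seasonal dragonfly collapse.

the riparian dragonfly bloom → the migratory sedge habitat loss
the migratory sedge habitat loss → the mussel population decline
the mussel population decline → the invasive sedge die-off
the invasive sedge die-off → the seasonal dragonfly collapse
Length: 4 steps.

the riparian dragonfly bloom → the migratory sedge habitat loss → the mussel population decline → the invasive sedge die-off → the seasonal dragonfly collapse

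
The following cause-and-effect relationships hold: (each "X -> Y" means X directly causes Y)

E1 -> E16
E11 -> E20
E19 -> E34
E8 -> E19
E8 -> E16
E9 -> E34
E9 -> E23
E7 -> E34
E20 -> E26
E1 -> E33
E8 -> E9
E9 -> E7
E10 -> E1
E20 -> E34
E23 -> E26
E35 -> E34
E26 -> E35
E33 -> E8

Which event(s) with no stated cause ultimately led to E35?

Tracing upstream from E35: E35 ← E26 ← E23 ← E9 ← E8 ← E33 ← E1 ← E10.
A separate upstream branch: E35 ← E26 ← E20 ← E11.
Each of those chain origins has no stated cause.

E10, E11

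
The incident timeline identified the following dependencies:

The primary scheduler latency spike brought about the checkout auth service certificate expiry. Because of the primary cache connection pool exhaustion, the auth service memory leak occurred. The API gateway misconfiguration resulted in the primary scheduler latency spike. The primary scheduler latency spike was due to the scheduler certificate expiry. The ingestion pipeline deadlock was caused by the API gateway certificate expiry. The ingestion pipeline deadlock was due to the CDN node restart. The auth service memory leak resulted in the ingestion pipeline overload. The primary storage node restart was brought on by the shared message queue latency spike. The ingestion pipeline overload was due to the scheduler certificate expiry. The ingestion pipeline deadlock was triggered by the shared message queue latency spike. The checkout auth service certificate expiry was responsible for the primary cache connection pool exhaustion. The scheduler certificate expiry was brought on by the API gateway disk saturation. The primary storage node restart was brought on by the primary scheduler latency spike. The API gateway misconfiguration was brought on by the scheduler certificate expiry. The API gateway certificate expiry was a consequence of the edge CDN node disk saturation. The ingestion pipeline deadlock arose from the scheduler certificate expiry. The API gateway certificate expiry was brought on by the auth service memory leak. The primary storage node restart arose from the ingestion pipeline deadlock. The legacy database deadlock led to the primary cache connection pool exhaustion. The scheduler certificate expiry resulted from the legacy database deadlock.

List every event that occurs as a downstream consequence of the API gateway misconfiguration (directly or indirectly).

the API gateway certificate expiry, the auth service memory leak, the checkout auth service certificate expiry, the ingestion pipeline deadlock, the ingestion pipeline overload, the primary cache connection pool exhaustion, the primary scheduler latency spike, the primary storage node restart

Direct effects: the primary scheduler latency spike.
2 steps out: the checkout auth service certificate expiry, the primary storage node restart.
3 steps out: the primary cache connection pool exhaustion.
4 steps out: the auth service memory leak.
5 steps out: the ingestion pipeline overload, the API gateway certificate expiry.
6 steps out: the ingestion pipeline deadlock.
Not reachable from it: the API gateway disk saturation, the edge CDN node disk saturation, the legacy database deadlock, the scheduler certificate expiry, the CDN node restart, the shared message queue latency spike.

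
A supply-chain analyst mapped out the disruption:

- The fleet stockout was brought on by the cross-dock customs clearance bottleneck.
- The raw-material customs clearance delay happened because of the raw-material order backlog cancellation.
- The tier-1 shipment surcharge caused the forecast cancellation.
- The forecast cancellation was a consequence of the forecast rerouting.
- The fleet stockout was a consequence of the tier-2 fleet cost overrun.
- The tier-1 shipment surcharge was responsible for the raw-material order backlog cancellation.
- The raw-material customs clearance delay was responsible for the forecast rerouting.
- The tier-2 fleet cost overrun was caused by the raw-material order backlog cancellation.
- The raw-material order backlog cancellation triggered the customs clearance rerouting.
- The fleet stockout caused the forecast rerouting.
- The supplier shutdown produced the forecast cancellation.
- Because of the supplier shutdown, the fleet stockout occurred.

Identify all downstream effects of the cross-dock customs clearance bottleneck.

the fleet stockout, the forecast cancellation, the forecast rerouting

Direct effects: the fleet stockout.
2 steps out: the forecast rerouting.
3 steps out: the forecast cancellation.
Not reachable from it: the tier-1 shipment surcharge, the supplier shutdown, the raw-material order backlog cancellation, the customs clearance rerouting, the tier-2 fleet cost overrun, the raw-material customs clearance delay.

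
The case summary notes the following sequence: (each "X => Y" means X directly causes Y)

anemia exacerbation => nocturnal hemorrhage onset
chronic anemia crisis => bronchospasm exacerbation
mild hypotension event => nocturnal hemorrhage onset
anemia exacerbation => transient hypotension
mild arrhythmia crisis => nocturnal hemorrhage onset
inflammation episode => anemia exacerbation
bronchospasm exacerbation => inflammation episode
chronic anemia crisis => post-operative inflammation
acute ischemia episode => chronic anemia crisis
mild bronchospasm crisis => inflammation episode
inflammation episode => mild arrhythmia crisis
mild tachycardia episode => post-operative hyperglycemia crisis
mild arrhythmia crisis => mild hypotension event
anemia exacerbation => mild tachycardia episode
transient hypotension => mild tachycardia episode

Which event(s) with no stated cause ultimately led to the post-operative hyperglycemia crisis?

the acute ischemia episode, the mild bronchospasm crisis

Tracing upstream from the post-operative hyperglycemia crisis: the post-operative hyperglycemia crisis ← the mild tachycardia episode ← the anemia exacerbation ← the inflammation episode ← the bronchospasm exacerbation ← the chronic anemia crisis ← the acute ischemia episode.
A separate upstream branch: the post-operative hyperglycemia crisis ← the mild tachycardia episode ← the anemia exacerbation ← the inflammation episode ← the mild bronchospasm crisis.
Each of those chain origins has no stated cause.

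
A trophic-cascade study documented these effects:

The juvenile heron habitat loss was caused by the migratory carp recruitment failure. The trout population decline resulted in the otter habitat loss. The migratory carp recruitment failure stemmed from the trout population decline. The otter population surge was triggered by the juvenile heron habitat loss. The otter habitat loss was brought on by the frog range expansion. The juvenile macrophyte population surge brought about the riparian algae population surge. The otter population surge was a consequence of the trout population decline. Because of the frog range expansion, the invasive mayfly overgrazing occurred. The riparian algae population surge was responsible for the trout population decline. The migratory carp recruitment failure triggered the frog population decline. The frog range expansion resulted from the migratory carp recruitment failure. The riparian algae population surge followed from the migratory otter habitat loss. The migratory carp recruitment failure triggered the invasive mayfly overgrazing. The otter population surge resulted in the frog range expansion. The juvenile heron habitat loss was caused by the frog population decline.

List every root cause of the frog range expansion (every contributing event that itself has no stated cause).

Tracing upstream from the frog range expansion: the frog range expansion ← the migratory carp recruitment failure ← the trout population decline ← the riparian algae population surge ← the juvenile macrophyte population surge.
A separate upstream branch: the frog range expansion ← the migratory carp recruitment failure ← the trout population decline ← the riparian algae population surge ← the migratory otter habitat loss.
Each of those chain origins has no stated cause.

the juvenile macrophyte population surge, the migratory otter habitat loss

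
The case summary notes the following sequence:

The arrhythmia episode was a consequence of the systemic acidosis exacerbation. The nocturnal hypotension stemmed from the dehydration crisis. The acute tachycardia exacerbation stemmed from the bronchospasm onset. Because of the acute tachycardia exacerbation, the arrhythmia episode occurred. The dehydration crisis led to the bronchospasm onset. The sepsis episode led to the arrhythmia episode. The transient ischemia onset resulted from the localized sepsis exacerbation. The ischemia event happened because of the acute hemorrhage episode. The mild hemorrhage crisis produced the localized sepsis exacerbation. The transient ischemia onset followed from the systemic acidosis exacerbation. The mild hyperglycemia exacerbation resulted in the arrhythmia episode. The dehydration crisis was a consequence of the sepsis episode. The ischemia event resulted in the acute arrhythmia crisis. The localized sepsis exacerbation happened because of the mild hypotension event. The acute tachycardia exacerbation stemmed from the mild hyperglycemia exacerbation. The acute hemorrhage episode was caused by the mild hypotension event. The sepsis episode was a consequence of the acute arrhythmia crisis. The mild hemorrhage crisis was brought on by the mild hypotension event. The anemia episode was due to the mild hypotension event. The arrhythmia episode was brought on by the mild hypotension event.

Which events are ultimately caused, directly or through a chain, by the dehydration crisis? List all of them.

Direct effects: the nocturnal hypotension, the bronchospasm onset.
2 steps out: the acute tachycardia exacerbation.
3 steps out: the arrhythmia episode.
Not reachable from it: the mild hypotension event, the acute hemorrhage episode, the mild hemorrhage crisis, the ischemia event, the anemia episode, the acute arrhythmia crisis, the sepsis episode, the localized sepsis exacerbation, the systemic acidosis exacerbation, the mild hyperglycemia exacerbation, the transient ischemia onset.

the acute tachycardia exacerbation, the arrhythmia episode, the bronchospasm onset, the nocturnal hypotension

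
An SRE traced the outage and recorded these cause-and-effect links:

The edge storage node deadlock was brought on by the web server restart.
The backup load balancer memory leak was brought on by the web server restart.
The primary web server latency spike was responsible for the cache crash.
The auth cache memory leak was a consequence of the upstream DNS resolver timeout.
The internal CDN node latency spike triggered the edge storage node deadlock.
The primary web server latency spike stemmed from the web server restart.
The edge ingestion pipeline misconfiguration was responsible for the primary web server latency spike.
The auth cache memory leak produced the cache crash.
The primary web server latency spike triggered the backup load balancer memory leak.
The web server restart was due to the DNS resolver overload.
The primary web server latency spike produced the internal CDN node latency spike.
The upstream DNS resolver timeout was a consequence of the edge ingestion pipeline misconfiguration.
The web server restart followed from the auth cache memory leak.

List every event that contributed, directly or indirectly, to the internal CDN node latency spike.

the DNS resolver overload, the auth cache memory leak, the edge ingestion pipeline misconfiguration, the primary web server latency spike, the upstream DNS resolver timeout, the web server restart

Immediate cause of the internal CDN node latency spike: the primary web server latency spike.
Further upstream: the edge ingestion pipeline misconfiguration, the upstream DNS resolver timeout, the auth cache memory leak, the web server restart, the DNS resolver overload.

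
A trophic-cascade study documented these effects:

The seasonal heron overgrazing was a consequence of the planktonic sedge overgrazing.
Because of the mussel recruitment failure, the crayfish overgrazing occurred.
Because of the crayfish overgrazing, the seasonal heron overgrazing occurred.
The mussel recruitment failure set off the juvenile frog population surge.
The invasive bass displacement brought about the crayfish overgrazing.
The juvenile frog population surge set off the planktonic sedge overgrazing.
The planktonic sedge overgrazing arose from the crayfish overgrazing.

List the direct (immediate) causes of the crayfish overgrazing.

the invasive bass displacement, the mussel recruitment failure

the invasive bass displacement, the mussel recruitment failure → the crayfish overgrazing with nothing further upstream stated.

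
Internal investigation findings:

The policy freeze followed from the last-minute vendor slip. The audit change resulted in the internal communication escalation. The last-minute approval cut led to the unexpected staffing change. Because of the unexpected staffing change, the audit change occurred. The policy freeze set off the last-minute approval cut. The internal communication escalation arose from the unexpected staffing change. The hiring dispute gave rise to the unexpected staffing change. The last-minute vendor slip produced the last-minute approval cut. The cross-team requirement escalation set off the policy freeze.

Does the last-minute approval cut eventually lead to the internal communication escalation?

Yes

There is a causal chain: the last-minute approval cut → the unexpected staffing change → the internal communication escalation.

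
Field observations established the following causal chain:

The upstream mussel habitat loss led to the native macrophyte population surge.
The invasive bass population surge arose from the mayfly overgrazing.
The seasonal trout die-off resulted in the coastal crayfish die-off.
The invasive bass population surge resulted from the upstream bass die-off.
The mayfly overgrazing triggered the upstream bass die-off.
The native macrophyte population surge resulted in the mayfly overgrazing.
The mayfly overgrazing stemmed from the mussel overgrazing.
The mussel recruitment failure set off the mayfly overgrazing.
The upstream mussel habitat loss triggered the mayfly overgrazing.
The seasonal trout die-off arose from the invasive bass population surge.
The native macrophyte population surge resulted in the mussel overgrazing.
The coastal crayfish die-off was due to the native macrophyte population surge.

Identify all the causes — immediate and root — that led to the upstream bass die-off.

the mayfly overgrazing, the mussel overgrazing, the mussel recruitment failure, the native macrophyte population surge, the upstream mussel habitat loss

Immediate cause of the upstream bass die-off: the mayfly overgrazing.
Further upstream: the upstream mussel habitat loss, the mussel recruitment failure, the native macrophyte population surge, the mussel overgrazing.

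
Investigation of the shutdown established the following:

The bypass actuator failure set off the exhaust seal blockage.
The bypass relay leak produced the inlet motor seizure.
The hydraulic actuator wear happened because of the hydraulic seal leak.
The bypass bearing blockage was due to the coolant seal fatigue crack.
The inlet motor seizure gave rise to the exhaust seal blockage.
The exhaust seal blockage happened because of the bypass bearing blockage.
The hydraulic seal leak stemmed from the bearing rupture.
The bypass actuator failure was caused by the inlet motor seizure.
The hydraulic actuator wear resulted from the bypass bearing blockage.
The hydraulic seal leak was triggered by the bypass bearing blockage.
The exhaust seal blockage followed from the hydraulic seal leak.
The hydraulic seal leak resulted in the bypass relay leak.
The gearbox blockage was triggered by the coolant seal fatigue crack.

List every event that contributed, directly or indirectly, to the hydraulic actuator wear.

Immediate causes of the hydraulic actuator wear: the bypass bearing blockage, the hydraulic seal leak.
Further upstream: the coolant seal fatigue crack, the bearing rupture.

the bearing rupture, the bypass bearing blockage, the coolant seal fatigue crack, the hydraulic seal leak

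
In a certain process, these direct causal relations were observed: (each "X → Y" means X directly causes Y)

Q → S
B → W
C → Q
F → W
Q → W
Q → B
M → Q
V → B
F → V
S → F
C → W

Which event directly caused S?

Upstream contributors include C, M, but only Q feeds directly into S.

Q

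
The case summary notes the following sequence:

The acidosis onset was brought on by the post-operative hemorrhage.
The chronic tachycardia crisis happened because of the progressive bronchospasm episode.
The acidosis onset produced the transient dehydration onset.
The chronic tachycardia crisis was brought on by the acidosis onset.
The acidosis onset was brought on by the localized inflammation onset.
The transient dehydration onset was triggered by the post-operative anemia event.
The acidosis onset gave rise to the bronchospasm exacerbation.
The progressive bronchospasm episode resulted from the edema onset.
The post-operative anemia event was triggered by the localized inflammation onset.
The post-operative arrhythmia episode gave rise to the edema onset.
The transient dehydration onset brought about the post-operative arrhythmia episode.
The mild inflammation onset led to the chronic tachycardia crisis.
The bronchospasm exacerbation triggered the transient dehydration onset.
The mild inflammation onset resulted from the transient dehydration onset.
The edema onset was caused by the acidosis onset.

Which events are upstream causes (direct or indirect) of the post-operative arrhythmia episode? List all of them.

the acidosis onset, the bronchospasm exacerbation, the localized inflammation onset, the post-operative anemia event, the post-operative hemorrhage, the transient dehydration onset

Immediate cause of the post-operative arrhythmia episode: the transient dehydration onset.
Further upstream: the localized inflammation onset, the post-operative anemia event, the acidosis onset, the bronchospasm exacerbation, the post-operative hemorrhage.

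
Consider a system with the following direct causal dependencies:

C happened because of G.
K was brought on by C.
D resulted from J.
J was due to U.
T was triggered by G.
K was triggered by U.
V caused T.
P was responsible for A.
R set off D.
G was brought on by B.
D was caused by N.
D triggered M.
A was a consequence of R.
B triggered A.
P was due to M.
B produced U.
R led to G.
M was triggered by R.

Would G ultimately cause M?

G leads to C, K, T; M is not among them.

No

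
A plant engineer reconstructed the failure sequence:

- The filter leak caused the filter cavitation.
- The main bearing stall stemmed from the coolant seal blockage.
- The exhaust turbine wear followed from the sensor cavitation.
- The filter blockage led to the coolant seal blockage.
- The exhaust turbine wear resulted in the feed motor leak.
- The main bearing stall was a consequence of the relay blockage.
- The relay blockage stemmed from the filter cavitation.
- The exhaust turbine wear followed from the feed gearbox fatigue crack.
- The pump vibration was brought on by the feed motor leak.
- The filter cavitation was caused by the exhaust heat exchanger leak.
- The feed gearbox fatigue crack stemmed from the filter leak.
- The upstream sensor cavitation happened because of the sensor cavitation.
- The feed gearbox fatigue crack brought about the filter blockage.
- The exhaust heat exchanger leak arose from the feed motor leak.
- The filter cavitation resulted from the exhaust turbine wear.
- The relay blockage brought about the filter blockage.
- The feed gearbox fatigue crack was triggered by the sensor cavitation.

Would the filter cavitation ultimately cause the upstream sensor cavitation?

The filter cavitation leads to the relay blockage, the filter blockage, the coolant seal blockage, the main bearing stall; the upstream sensor cavitation is not among them.

No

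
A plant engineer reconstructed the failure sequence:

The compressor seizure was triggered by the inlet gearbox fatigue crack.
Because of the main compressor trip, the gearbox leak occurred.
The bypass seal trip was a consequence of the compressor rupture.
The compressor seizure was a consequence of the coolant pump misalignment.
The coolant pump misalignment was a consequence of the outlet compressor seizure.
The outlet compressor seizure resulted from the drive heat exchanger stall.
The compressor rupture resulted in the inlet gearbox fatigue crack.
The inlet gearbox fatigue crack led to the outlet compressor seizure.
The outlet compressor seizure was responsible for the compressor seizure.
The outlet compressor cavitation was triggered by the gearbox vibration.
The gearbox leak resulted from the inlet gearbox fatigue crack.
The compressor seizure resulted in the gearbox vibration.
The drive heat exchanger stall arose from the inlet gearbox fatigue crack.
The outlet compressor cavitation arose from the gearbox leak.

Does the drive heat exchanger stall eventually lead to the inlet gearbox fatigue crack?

No

The drive heat exchanger stall leads to the outlet compressor seizure, the coolant pump misalignment, the compressor seizure, the gearbox vibration, the outlet compressor cavitation; the inlet gearbox fatigue crack is not among them.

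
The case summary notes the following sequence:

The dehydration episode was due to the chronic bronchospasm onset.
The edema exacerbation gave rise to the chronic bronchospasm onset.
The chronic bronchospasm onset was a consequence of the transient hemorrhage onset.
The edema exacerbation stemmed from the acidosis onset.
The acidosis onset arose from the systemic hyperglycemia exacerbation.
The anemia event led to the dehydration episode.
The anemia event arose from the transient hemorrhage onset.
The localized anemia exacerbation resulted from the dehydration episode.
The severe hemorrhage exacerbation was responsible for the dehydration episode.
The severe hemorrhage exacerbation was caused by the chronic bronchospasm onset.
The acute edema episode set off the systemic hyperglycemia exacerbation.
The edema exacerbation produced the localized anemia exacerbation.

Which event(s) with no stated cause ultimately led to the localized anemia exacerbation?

Tracing upstream from the localized anemia exacerbation: the localized anemia exacerbation ← the dehydration episode ← the anemia event ← the transient hemorrhage onset.
A separate upstream branch: the localized anemia exacerbation ← the edema exacerbation ← the acidosis onset ← the systemic hyperglycemia exacerbation ← the acute edema episode.
Each of those chain origins has no stated cause.

the acute edema episode, the transient hemorrhage onset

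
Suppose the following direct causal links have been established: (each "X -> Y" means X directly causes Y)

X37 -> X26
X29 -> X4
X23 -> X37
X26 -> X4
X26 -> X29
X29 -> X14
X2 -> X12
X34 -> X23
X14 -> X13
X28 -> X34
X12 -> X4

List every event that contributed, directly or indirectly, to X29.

Immediate cause of X29: X26.
Further upstream: X28, X34, X23, X37.

X23, X26, X28, X34, X37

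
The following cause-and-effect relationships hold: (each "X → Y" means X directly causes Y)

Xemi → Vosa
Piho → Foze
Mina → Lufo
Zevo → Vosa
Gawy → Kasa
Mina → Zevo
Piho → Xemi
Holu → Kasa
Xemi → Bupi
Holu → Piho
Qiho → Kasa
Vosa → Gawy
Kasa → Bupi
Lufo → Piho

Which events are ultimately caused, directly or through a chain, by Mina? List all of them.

Bupi, Foze, Gawy, Kasa, Lufo, Piho, Vosa, Xemi, Zevo

Direct effects: Lufo, Zevo.
2 steps out: Piho, Vosa.
3 steps out: Xemi, Gawy, Foze.
4 steps out: Kasa, Bupi.
Not reachable from it: Holu, Qiho.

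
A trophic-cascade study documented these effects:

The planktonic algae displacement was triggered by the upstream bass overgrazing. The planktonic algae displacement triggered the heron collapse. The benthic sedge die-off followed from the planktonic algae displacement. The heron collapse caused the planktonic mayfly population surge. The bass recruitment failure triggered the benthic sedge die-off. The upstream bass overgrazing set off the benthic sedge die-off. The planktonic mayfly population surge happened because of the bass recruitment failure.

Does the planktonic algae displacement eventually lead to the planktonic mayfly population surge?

There is a causal chain: the planktonic algae displacement → the heron collapse → the planktonic mayfly population surge.

Yes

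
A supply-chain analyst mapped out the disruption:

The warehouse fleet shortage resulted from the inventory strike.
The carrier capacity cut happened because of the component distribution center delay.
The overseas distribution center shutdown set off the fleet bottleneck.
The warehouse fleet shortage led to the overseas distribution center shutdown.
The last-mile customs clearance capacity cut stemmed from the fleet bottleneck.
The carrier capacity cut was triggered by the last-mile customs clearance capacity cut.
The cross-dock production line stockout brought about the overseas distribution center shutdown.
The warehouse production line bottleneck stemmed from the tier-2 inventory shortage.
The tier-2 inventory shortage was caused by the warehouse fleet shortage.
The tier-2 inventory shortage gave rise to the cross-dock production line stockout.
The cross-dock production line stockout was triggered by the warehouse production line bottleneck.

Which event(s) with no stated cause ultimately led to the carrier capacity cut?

the component distribution center delay, the inventory strike

Tracing upstream from the carrier capacity cut: the carrier capacity cut ← the last-mile customs clearance capacity cut ← the fleet bottleneck ← the overseas distribution center shutdown ← the warehouse fleet shortage ← the inventory strike.
A separate upstream branch: the carrier capacity cut ← the component distribution center delay.
Each of those chain origins has no stated cause.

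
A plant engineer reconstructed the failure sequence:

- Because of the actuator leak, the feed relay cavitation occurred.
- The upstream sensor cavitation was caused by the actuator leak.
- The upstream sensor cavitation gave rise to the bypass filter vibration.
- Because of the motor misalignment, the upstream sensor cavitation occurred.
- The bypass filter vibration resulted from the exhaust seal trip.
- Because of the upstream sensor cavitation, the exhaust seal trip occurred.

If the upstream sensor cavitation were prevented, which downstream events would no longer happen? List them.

the bypass filter vibration, the exhaust seal trip

Downstream of the upstream sensor cavitation: the exhaust seal trip, the bypass filter vibration.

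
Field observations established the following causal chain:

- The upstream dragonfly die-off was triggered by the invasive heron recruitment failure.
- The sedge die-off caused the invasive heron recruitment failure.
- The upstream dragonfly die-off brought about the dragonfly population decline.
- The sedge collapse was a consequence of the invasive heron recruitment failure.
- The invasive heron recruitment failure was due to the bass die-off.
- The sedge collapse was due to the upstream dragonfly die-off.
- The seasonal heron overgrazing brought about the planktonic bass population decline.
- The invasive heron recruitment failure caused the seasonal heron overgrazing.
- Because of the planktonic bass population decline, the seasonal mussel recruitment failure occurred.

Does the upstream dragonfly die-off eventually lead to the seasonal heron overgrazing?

The upstream dragonfly die-off leads to the sedge collapse, the dragonfly population decline; the seasonal heron overgrazing is not among them.

No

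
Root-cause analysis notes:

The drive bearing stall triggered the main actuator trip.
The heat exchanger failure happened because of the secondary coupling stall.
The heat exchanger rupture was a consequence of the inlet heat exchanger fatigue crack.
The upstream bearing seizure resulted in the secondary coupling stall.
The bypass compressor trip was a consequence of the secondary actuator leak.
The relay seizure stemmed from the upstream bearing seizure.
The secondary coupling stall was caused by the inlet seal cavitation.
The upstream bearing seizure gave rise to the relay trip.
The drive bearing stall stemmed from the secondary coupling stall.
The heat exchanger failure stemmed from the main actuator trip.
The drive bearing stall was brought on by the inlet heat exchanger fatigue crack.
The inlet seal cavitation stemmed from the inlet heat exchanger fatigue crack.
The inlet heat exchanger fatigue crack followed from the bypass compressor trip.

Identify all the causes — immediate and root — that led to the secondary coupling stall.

Immediate causes of the secondary coupling stall: the upstream bearing seizure, the inlet seal cavitation.
Further upstream: the secondary actuator leak, the bypass compressor trip, the inlet heat exchanger fatigue crack.

the bypass compressor trip, the inlet heat exchanger fatigue crack, the inlet seal cavitation, the secondary actuator leak, the upstream bearing seizure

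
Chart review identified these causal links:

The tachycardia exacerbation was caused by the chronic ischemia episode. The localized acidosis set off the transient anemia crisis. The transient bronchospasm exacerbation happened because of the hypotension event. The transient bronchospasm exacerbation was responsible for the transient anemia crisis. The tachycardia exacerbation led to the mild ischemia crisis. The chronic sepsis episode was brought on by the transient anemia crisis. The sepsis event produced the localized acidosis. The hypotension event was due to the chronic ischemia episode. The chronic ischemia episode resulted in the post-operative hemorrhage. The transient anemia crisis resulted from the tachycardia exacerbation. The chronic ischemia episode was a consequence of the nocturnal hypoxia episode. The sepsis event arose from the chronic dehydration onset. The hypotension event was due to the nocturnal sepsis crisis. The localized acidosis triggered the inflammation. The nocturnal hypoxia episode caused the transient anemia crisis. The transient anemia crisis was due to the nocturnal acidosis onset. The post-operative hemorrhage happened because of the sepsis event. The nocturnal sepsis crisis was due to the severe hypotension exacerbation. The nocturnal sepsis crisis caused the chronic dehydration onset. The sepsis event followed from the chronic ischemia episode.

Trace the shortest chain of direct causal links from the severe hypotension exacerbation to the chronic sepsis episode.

the severe hypotension exacerbation → the nocturnal sepsis crisis
the nocturnal sepsis crisis → the hypotension event
the hypotension event → the transient bronchospasm exacerbation
the transient bronchospasm exacerbation → the transient anemia crisis
the transient anemia crisis → the chronic sepsis episode
Length: 5 steps.

the severe hypotension exacerbation → the nocturnal sepsis crisis → the hypotension event → the transient bronchospasm exacerbation → the transient anemia crisis → the chronic sepsis episode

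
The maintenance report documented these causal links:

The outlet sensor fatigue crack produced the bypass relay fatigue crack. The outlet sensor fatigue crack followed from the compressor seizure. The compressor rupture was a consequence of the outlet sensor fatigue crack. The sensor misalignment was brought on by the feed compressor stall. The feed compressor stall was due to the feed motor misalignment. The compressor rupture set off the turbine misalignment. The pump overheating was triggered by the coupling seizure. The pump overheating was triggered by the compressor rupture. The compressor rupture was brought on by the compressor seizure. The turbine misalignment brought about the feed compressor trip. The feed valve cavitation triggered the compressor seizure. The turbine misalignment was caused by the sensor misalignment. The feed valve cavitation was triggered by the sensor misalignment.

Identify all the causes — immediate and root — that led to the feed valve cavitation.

Immediate cause of the feed valve cavitation: the sensor misalignment.
Further upstream: the feed motor misalignment, the feed compressor stall.

the feed compressor stall, the feed motor misalignment, the sensor misalignment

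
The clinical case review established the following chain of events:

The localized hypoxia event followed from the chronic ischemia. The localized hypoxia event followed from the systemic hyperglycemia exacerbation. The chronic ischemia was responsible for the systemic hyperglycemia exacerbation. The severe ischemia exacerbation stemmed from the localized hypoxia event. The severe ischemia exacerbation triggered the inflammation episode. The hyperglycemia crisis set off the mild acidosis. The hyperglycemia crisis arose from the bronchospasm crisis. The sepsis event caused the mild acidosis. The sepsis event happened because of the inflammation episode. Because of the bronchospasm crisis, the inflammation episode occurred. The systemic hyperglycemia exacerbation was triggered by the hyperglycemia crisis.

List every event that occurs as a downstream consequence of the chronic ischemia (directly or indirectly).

the inflammation episode, the localized hypoxia event, the mild acidosis, the sepsis event, the severe ischemia exacerbation, the systemic hyperglycemia exacerbation

Direct effects: the systemic hyperglycemia exacerbation, the localized hypoxia event.
2 steps out: the severe ischemia exacerbation.
3 steps out: the inflammation episode.
4 steps out: the sepsis event.
5 steps out: the mild acidosis.
Not reachable from it: the bronchospasm crisis, the hyperglycemia crisis.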